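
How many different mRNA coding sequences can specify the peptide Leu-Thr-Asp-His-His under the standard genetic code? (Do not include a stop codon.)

Leu: 6 codons.
Thr: 4 codons.
Asp: 2 codons.
His: 2 codons.
His: 2 codons.
6 × 4 × 2 × 2 × 2 = 192.

192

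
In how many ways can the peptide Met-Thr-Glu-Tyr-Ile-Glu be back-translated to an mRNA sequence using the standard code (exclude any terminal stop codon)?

Met: 1 codon.
Thr: 4 codons.
Glu: 2 codons.
Tyr: 2 codons.
Ile: 3 codons.
Glu: 2 codons.
1 × 4 × 2 × 2 × 3 × 2 = 96.

96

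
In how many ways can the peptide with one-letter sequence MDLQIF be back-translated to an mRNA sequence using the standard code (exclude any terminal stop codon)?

144

Met: 1 codon.
Asp: 2 codons.
Leu: 6 codons.
Gln: 2 codons.
Ile: 3 codons.
Phe: 2 codons.
1 × 2 × 6 × 2 × 3 × 2 = 144.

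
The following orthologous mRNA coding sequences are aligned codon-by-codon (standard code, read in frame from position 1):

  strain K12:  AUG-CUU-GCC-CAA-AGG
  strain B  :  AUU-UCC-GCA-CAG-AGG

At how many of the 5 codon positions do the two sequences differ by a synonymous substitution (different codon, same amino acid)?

2

Codon 1: AUG Met / AUU Ile — nonsynonymous.
Codon 2: CUU Leu / UCC Ser — nonsynonymous.
Codon 3: GCC Ala / GCA Ala — synonymous.
Codon 4: CAA Gln / CAG Gln — synonymous.
Codon 5: AGG Arg / AGG Arg — identical.
Synonymous differences: 2.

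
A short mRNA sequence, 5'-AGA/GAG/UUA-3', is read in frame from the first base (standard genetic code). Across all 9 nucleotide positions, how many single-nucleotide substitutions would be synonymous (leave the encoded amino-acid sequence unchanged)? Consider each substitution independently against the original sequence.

5

Codon 1 (AGA, Arg): 2 synonymous substitutions.
Codon 2 (GAG, Glu): 1 synonymous substitution.
Codon 3 (UUA, Leu): 2 synonymous substitutions.
Total: 2 + 1 + 2 = 5.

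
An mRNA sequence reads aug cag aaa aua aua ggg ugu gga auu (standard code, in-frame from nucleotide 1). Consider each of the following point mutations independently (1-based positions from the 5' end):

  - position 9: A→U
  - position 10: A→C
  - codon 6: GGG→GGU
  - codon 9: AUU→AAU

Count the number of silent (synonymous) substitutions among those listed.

Codon 3: AAA (Lys) → AAU (Asn) — missense.
Codon 4: AUA (Ile) → CUA (Leu) — missense.
Codon 6: GGG (Gly) → GGU (Gly) — synonymous.
Codon 9: AUU (Ile) → AAU (Asn) — missense.
Synonymous: 1 of 4.

1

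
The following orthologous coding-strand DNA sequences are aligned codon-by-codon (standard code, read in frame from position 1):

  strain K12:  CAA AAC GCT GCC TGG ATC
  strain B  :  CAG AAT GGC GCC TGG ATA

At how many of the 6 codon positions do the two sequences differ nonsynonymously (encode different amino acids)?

Codon 1: CAA Gln / CAG Gln — synonymous.
Codon 2: AAC Asn / AAT Asn — synonymous.
Codon 3: GCT Ala / GGC Gly — nonsynonymous.
Codon 4: GCC Ala / GCC Ala — identical.
Codon 5: TGG Trp / TGG Trp — identical.
Codon 6: ATC Ile / ATA Ile — synonymous.
Nonsynonymous differences: 1.

1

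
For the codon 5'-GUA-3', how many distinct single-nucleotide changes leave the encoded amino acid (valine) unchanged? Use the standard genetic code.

3

Position 1: none → 0 synonymous.
Position 2: none → 0 synonymous.
Position 3: GUU, GUC, GUG → 3 synonymous.
Total: 0 + 0 + 3 = 3.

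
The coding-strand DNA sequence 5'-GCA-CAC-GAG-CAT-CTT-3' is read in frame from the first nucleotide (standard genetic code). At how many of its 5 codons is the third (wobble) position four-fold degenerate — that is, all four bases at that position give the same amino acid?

Codon 1 GCA (Ala): third position 4-fold.
Codon 2 CAC (His): third position 2-fold.
Codon 3 GAG (Glu): third position 2-fold.
Codon 4 CAT (His): third position 2-fold.
Codon 5 CTT (Leu): third position 4-fold.
Four-fold degenerate third positions: 2.

2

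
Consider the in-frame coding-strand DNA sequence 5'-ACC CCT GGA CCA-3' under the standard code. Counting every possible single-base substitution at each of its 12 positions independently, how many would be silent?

Codon 1 (ACC, Thr): 3 synonymous substitutions.
Codon 2 (CCT, Pro): 3 synonymous substitutions.
Codon 3 (GGA, Gly): 3 synonymous substitutions.
Codon 4 (CCA, Pro): 3 synonymous substitutions.
Total: 3 + 3 + 3 + 3 = 12.

12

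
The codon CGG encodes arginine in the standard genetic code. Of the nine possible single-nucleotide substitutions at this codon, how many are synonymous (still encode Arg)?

4

Position 1: AGG → 1 synonymous.
Position 2: none → 0 synonymous.
Position 3: CGU, CGC, CGA → 3 synonymous.
Total: 1 + 0 + 3 = 4.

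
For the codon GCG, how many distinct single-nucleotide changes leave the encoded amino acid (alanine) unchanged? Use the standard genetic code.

3

Position 1: none → 0 synonymous.
Position 2: none → 0 synonymous.
Position 3: GCT, GCC, GCA → 3 synonymous.
Total: 0 + 0 + 3 = 3.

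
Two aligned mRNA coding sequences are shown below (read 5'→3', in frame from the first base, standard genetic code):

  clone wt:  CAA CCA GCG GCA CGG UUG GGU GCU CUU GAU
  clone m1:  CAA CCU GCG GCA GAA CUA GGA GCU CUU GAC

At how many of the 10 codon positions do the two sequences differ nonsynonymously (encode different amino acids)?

Codon 1: CAA Gln / CAA Gln — identical.
Codon 2: CCA Pro / CCU Pro — synonymous.
Codon 3: GCG Ala / GCG Ala — identical.
Codon 4: GCA Ala / GCA Ala — identical.
Codon 5: CGG Arg / GAA Glu — nonsynonymous.
Codon 6: UUG Leu / CUA Leu — synonymous.
Codon 7: GGU Gly / GGA Gly — synonymous.
Codon 8: GCU Ala / GCU Ala — identical.
Codon 9: CUU Leu / CUU Leu — identical.
Codon 10: GAU Asp / GAC Asp — synonymous.
Nonsynonymous differences: 1.

1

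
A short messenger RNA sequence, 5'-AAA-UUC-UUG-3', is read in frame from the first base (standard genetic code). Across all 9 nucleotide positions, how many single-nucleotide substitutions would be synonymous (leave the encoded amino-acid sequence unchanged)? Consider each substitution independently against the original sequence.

4

Codon 1 (AAA, Lys): 1 synonymous substitution.
Codon 2 (UUC, Phe): 1 synonymous substitution.
Codon 3 (UUG, Leu): 2 synonymous substitutions.
Total: 1 + 1 + 2 = 4.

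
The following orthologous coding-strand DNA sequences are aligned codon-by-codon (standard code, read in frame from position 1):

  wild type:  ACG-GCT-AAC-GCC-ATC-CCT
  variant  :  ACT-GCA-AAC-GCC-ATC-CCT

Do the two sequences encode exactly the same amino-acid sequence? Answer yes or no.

yes

Codon 1: ACG Thr / ACT Thr — synonymous.
Codon 2: GCT Ala / GCA Ala — synonymous.
Codon 3: AAC Asn / AAC Asn — identical.
Codon 4: GCC Ala / GCC Ala — identical.
Codon 5: ATC Ile / ATC Ile — identical.
Codon 6: CCT Pro / CCT Pro — identical.
Nonsynonymous differences: 0 → same protein.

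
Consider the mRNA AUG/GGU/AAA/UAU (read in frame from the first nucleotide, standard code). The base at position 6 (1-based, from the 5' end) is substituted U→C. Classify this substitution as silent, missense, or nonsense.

Position 6 falls in codon 2: GGU → Gly.
After the substitution the codon is GGC → Gly.
Both encode Gly, so the change is synonymous.

silent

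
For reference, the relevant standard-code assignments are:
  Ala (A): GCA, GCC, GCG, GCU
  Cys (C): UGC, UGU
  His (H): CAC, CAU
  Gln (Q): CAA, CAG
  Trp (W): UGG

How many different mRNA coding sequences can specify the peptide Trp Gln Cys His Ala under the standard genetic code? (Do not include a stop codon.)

32

Trp: 1 codon.
Gln: 2 codons.
Cys: 2 codons.
His: 2 codons.
Ala: 4 codons.
1 × 2 × 2 × 2 × 4 = 32.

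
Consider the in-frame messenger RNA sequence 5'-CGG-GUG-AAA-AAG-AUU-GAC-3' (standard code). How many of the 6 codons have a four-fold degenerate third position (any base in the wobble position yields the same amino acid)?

2

Codon 1 CGG (Arg): third position 4-fold.
Codon 2 GUG (Val): third position 4-fold.
Codon 3 AAA (Lys): third position 2-fold.
Codon 4 AAG (Lys): third position 2-fold.
Codon 5 AUU (Ile): third position 3-fold.
Codon 6 GAC (Asp): third position 2-fold.
Four-fold degenerate third positions: 2.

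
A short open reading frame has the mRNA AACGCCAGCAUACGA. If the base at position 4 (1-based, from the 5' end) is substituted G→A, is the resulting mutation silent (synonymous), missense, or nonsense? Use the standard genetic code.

missense

Position 4 falls in codon 2: GCC → Ala.
After the substitution the codon is ACC → Thr.
Ala ≠ Thr, so this is a missense mutation.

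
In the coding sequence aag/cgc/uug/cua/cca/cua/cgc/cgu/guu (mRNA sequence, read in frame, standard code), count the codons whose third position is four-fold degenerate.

Codon 1 AAG (Lys): third position 2-fold.
Codon 2 CGC (Arg): third position 4-fold.
Codon 3 UUG (Leu): third position 2-fold.
Codon 4 CUA (Leu): third position 4-fold.
Codon 5 CCA (Pro): third position 4-fold.
Codon 6 CUA (Leu): third position 4-fold.
Codon 7 CGC (Arg): third position 4-fold.
Codon 8 CGU (Arg): third position 4-fold.
Codon 9 GUU (Val): third position 4-fold.
Four-fold degenerate third positions: 7.

7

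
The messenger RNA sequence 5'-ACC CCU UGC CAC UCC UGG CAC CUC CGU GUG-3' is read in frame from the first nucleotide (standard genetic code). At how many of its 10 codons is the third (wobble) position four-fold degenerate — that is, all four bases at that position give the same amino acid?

6

Codon 1 ACC (Thr): third position 4-fold.
Codon 2 CCU (Pro): third position 4-fold.
Codon 3 UGC (Cys): third position 2-fold.
Codon 4 CAC (His): third position 2-fold.
Codon 5 UCC (Ser): third position 4-fold.
Codon 6 UGG (Trp): third position 1-fold.
Codon 7 CAC (His): third position 2-fold.
Codon 8 CUC (Leu): third position 4-fold.
Codon 9 CGU (Arg): third position 4-fold.
Codon 10 GUG (Val): third position 4-fold.
Four-fold degenerate third positions: 6.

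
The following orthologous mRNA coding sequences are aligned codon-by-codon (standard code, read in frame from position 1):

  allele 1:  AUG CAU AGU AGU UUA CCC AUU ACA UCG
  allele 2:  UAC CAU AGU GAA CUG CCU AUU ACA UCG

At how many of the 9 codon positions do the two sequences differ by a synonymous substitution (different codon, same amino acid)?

2

Codon 1: AUG Met / UAC Tyr — nonsynonymous.
Codon 2: CAU His / CAU His — identical.
Codon 3: AGU Ser / AGU Ser — identical.
Codon 4: AGU Ser / GAA Glu — nonsynonymous.
Codon 5: UUA Leu / CUG Leu — synonymous.
Codon 6: CCC Pro / CCU Pro — synonymous.
Codon 7: AUU Ile / AUU Ile — identical.
Codon 8: ACA Thr / ACA Thr — identical.
Codon 9: UCG Ser / UCG Ser — identical.
Synonymous differences: 2.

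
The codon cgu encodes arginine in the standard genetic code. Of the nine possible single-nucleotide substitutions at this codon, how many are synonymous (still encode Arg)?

Position 1: none → 0 synonymous.
Position 2: none → 0 synonymous.
Position 3: CGC, CGA, CGG → 3 synonymous.
Total: 0 + 0 + 3 = 3.

3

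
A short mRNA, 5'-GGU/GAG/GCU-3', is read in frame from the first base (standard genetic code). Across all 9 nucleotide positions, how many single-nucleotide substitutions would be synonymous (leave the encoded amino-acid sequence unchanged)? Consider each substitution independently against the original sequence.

7

Codon 1 (GGU, Gly): 3 synonymous substitutions.
Codon 2 (GAG, Glu): 1 synonymous substitution.
Codon 3 (GCU, Ala): 3 synonymous substitutions.
Total: 3 + 1 + 3 = 7.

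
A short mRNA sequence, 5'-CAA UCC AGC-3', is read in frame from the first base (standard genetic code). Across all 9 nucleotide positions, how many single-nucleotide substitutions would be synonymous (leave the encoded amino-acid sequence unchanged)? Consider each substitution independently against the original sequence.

5

Codon 1 (CAA, Gln): 1 synonymous substitution.
Codon 2 (UCC, Ser): 3 synonymous substitutions.
Codon 3 (AGC, Ser): 1 synonymous substitution.
Total: 1 + 3 + 1 = 5.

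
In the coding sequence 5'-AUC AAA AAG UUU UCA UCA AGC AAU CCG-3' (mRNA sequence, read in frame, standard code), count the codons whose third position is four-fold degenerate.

Codon 1 AUC (Ile): third position 3-fold.
Codon 2 AAA (Lys): third position 2-fold.
Codon 3 AAG (Lys): third position 2-fold.
Codon 4 UUU (Phe): third position 2-fold.
Codon 5 UCA (Ser): third position 4-fold.
Codon 6 UCA (Ser): third position 4-fold.
Codon 7 AGC (Ser): third position 2-fold.
Codon 8 AAU (Asn): third position 2-fold.
Codon 9 CCG (Pro): third position 4-fold.
Four-fold degenerate third positions: 3.

3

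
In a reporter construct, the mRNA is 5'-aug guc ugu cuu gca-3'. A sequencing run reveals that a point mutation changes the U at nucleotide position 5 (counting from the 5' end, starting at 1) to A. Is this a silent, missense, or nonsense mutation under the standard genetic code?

Position 5 falls in codon 2: GUC → Val.
After the substitution the codon is GAC → Asp.
Val ≠ Asp, so this is a missense mutation.

missense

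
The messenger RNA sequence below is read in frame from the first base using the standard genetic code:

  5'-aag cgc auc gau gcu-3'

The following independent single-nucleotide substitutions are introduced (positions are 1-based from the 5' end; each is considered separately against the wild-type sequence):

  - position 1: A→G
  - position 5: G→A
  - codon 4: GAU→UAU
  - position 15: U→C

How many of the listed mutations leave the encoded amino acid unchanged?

1

Codon 1: AAG (Lys) → GAG (Glu) — missense.
Codon 2: CGC (Arg) → CAC (His) — missense.
Codon 4: GAU (Asp) → UAU (Tyr) — missense.
Codon 5: GCU (Ala) → GCC (Ala) — synonymous.
Synonymous: 1 of 4.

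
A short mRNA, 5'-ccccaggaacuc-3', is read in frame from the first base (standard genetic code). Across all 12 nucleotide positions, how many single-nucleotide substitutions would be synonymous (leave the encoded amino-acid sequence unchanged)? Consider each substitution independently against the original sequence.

Codon 1 (CCC, Pro): 3 synonymous substitutions.
Codon 2 (CAG, Gln): 1 synonymous substitution.
Codon 3 (GAA, Glu): 1 synonymous substitution.
Codon 4 (CUC, Leu): 3 synonymous substitutions.
Total: 3 + 1 + 1 + 3 = 8.

8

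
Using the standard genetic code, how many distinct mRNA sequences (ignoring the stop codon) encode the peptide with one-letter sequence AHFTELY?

Ala: 4 codons.
His: 2 codons.
Phe: 2 codons.
Thr: 4 codons.
Glu: 2 codons.
Leu: 6 codons.
Tyr: 2 codons.
4 × 2 × 2 × 4 × 2 × 6 × 2 = 1536.

1536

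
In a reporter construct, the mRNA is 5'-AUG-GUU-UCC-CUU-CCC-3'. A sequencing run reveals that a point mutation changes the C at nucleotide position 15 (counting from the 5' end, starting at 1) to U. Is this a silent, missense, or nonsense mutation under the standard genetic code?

Position 15 falls in codon 5: CCC → Pro.
After the substitution the codon is CCU → Pro.
Both encode Pro, so the change is synonymous.

silent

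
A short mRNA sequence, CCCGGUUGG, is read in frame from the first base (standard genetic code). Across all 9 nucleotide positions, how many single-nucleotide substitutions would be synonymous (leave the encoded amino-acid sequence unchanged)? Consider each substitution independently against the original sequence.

Codon 1 (CCC, Pro): 3 synonymous substitutions.
Codon 2 (GGU, Gly): 3 synonymous substitutions.
Codon 3 (UGG, Trp): 0 synonymous substitutions.
Total: 3 + 3 + 0 = 6.

6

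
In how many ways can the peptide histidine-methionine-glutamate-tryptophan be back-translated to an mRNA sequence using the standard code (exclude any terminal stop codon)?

His: 2 codons.
Met: 1 codon.
Glu: 2 codons.
Trp: 1 codon.
2 × 1 × 2 × 1 = 4.

4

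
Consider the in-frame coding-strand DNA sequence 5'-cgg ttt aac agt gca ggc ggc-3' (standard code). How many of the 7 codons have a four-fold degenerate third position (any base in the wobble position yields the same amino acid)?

4

Codon 1 CGG (Arg): third position 4-fold.
Codon 2 TTT (Phe): third position 2-fold.
Codon 3 AAC (Asn): third position 2-fold.
Codon 4 AGT (Ser): third position 2-fold.
Codon 5 GCA (Ala): third position 4-fold.
Codon 6 GGC (Gly): third position 4-fold.
Codon 7 GGC (Gly): third position 4-fold.
Four-fold degenerate third positions: 4.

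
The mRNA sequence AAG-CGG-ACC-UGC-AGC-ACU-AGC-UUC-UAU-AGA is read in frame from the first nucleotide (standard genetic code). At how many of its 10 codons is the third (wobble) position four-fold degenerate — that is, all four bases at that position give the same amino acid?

Codon 1 AAG (Lys): third position 2-fold.
Codon 2 CGG (Arg): third position 4-fold.
Codon 3 ACC (Thr): third position 4-fold.
Codon 4 UGC (Cys): third position 2-fold.
Codon 5 AGC (Ser): third position 2-fold.
Codon 6 ACU (Thr): third position 4-fold.
Codon 7 AGC (Ser): third position 2-fold.
Codon 8 UUC (Phe): third position 2-fold.
Codon 9 UAU (Tyr): third position 2-fold.
Codon 10 AGA (Arg): third position 2-fold.
Four-fold degenerate third positions: 3.

3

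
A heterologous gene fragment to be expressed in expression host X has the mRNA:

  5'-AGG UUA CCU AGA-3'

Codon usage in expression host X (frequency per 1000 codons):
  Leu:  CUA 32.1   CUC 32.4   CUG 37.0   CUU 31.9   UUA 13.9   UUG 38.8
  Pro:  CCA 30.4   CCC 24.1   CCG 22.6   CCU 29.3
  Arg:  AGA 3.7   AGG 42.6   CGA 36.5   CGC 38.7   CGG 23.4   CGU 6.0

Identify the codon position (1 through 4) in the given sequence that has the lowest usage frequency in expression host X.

Codon 1 AGG (Arg): 42.6 per 1000.
Codon 2 UUA (Leu): 13.9 per 1000.
Codon 3 CCU (Pro): 29.3 per 1000.
Codon 4 AGA (Arg): 3.7 per 1000.
Lowest frequency is 3.7 at codon 4.

4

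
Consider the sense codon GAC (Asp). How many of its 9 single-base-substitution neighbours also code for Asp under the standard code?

1

Position 1: none → 0 synonymous.
Position 2: none → 0 synonymous.
Position 3: GAU → 1 synonymous.
Total: 0 + 0 + 1 = 1.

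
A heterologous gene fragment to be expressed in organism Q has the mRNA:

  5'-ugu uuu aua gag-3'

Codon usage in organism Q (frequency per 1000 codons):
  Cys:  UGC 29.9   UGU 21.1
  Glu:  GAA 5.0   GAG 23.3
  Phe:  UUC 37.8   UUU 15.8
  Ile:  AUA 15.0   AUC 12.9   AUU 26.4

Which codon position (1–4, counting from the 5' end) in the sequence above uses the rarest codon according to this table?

Codon 1 UGU (Cys): 21.1 per 1000.
Codon 2 UUU (Phe): 15.8 per 1000.
Codon 3 AUA (Ile): 15.0 per 1000.
Codon 4 GAG (Glu): 23.3 per 1000.
Lowest frequency is 15.0 at codon 3.

3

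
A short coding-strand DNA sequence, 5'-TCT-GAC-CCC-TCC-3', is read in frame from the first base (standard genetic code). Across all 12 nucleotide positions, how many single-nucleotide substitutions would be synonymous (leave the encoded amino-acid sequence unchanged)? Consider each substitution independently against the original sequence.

Codon 1 (TCT, Ser): 3 synonymous substitutions.
Codon 2 (GAC, Asp): 1 synonymous substitution.
Codon 3 (CCC, Pro): 3 synonymous substitutions.
Codon 4 (TCC, Ser): 3 synonymous substitutions.
Total: 3 + 1 + 3 + 3 = 10.

10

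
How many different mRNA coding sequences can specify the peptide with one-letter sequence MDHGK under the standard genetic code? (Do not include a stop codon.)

Met: 1 codon.
Asp: 2 codons.
His: 2 codons.
Gly: 4 codons.
Lys: 2 codons.
1 × 2 × 2 × 4 × 2 = 32.

32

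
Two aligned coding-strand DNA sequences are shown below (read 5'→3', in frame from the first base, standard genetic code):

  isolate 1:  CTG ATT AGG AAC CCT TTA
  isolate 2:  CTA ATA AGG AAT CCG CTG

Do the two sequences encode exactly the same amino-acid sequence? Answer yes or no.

Codon 1: CTG Leu / CTA Leu — synonymous.
Codon 2: ATT Ile / ATA Ile — synonymous.
Codon 3: AGG Arg / AGG Arg — identical.
Codon 4: AAC Asn / AAT Asn — synonymous.
Codon 5: CCT Pro / CCG Pro — synonymous.
Codon 6: TTA Leu / CTG Leu — synonymous.
Nonsynonymous differences: 0 → same protein.

yes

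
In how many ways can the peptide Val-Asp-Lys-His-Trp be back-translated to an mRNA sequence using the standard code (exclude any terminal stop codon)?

32

Val: 4 codons.
Asp: 2 codons.
Lys: 2 codons.
His: 2 codons.
Trp: 1 codon.
4 × 2 × 2 × 2 × 1 = 32.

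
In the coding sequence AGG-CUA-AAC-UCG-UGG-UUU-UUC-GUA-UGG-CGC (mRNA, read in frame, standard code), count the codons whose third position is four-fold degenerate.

4

Codon 1 AGG (Arg): third position 2-fold.
Codon 2 CUA (Leu): third position 4-fold.
Codon 3 AAC (Asn): third position 2-fold.
Codon 4 UCG (Ser): third position 4-fold.
Codon 5 UGG (Trp): third position 1-fold.
Codon 6 UUU (Phe): third position 2-fold.
Codon 7 UUC (Phe): third position 2-fold.
Codon 8 GUA (Val): third position 4-fold.
Codon 9 UGG (Trp): third position 1-fold.
Codon 10 CGC (Arg): third position 4-fold.
Four-fold degenerate third positions: 4.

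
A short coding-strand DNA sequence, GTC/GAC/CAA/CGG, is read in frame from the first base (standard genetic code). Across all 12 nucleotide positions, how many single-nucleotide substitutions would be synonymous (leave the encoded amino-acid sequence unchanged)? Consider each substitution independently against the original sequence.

Codon 1 (GTC, Val): 3 synonymous substitutions.
Codon 2 (GAC, Asp): 1 synonymous substitution.
Codon 3 (CAA, Gln): 1 synonymous substitution.
Codon 4 (CGG, Arg): 4 synonymous substitutions.
Total: 3 + 1 + 1 + 4 = 9.

9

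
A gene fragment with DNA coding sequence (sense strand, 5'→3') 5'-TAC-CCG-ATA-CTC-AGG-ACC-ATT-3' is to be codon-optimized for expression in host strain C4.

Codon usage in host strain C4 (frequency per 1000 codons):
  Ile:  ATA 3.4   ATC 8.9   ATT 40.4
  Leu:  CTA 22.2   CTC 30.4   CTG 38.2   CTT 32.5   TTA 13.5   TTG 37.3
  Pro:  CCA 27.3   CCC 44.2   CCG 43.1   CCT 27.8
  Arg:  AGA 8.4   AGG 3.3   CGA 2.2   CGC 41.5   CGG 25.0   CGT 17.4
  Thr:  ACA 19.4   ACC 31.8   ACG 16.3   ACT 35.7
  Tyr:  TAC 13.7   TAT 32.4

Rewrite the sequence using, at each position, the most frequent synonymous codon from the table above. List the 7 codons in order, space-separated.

Codon 1 (Tyr): best is TAT at 32.4.
Codon 2 (Pro): best is CCC at 44.2.
Codon 3 (Ile): best is ATT at 40.4.
Codon 4 (Leu): best is CTG at 38.2.
Codon 5 (Arg): best is CGC at 41.5.
Codon 6 (Thr): best is ACT at 35.7.
Codon 7 (Ile): best is ATT at 40.4.

TAT CCC ATT CTG CGC ACT ATT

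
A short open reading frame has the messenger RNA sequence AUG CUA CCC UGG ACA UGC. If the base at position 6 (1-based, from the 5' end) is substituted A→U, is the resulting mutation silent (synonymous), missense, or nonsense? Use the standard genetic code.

silent

Position 6 falls in codon 2: CUA → Leu.
After the substitution the codon is CUU → Leu.
Both encode Leu, so the change is synonymous.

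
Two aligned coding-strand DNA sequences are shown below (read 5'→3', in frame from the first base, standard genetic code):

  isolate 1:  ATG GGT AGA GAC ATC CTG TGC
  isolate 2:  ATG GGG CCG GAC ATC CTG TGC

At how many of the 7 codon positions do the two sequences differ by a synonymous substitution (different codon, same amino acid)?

Codon 1: ATG Met / ATG Met — identical.
Codon 2: GGT Gly / GGG Gly — synonymous.
Codon 3: AGA Arg / CCG Pro — nonsynonymous.
Codon 4: GAC Asp / GAC Asp — identical.
Codon 5: ATC Ile / ATC Ile — identical.
Codon 6: CTG Leu / CTG Leu — identical.
Codon 7: TGC Cys / TGC Cys — identical.
Synonymous differences: 1.

1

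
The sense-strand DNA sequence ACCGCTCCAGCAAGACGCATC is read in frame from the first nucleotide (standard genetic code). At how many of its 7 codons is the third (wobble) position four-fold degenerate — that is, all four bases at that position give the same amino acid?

Codon 1 ACC (Thr): third position 4-fold.
Codon 2 GCT (Ala): third position 4-fold.
Codon 3 CCA (Pro): third position 4-fold.
Codon 4 GCA (Ala): third position 4-fold.
Codon 5 AGA (Arg): third position 2-fold.
Codon 6 CGC (Arg): third position 4-fold.
Codon 7 ATC (Ile): third position 3-fold.
Four-fold degenerate third positions: 5.

5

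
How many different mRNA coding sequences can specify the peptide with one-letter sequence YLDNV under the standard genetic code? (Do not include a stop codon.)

192

Tyr: 2 codons.
Leu: 6 codons.
Asp: 2 codons.
Asn: 2 codons.
Val: 4 codons.
2 × 6 × 2 × 2 × 4 = 192.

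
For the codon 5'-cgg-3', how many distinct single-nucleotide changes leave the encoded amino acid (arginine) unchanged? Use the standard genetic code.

4

Position 1: AGG → 1 synonymous.
Position 2: none → 0 synonymous.
Position 3: CGU, CGC, CGA → 3 synonymous.
Total: 1 + 0 + 3 = 4.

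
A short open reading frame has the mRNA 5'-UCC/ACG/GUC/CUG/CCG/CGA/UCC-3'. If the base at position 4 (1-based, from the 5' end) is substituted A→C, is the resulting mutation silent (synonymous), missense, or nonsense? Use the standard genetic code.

missense

Position 4 falls in codon 2: ACG → Thr.
After the substitution the codon is CCG → Pro.
Thr ≠ Pro, so this is a missense mutation.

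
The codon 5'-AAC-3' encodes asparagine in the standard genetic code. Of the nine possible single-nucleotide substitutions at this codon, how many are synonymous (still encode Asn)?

1

Position 1: none → 0 synonymous.
Position 2: none → 0 synonymous.
Position 3: AAU → 1 synonymous.
Total: 0 + 0 + 1 = 1.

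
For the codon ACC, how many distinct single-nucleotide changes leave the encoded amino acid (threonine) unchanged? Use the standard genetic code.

Position 1: none → 0 synonymous.
Position 2: none → 0 synonymous.
Position 3: ACT, ACA, ACG → 3 synonymous.
Total: 0 + 0 + 3 = 3.

3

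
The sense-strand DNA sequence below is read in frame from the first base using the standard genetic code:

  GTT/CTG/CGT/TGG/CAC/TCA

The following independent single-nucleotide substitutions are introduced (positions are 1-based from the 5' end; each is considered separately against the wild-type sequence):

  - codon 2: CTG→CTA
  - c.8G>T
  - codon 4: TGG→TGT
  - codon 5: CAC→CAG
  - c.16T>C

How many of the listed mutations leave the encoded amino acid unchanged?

1

Codon 2: CTG (Leu) → CTA (Leu) — synonymous.
Codon 3: CGT (Arg) → CTT (Leu) — missense.
Codon 4: TGG (Trp) → TGT (Cys) — missense.
Codon 5: CAC (His) → CAG (Gln) — missense.
Codon 6: TCA (Ser) → CCA (Pro) — missense.
Synonymous: 1 of 5.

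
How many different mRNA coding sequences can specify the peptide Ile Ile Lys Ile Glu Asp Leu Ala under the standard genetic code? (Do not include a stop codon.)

Ile: 3 codons.
Ile: 3 codons.
Lys: 2 codons.
Ile: 3 codons.
Glu: 2 codons.
Asp: 2 codons.
Leu: 6 codons.
Ala: 4 codons.
3 × 3 × 2 × 3 × 2 × 2 × 6 × 4 = 5184.

5184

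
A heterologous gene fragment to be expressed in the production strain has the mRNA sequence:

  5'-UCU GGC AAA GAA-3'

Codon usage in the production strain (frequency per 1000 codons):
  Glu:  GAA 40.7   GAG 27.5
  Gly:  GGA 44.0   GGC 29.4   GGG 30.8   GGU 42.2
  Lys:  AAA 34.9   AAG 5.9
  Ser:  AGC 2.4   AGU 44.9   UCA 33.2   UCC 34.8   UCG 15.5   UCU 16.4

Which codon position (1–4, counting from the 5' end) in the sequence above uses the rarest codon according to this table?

Codon 1 UCU (Ser): 16.4 per 1000.
Codon 2 GGC (Gly): 29.4 per 1000.
Codon 3 AAA (Lys): 34.9 per 1000.
Codon 4 GAA (Glu): 40.7 per 1000.
Lowest frequency is 16.4 at codon 1.

1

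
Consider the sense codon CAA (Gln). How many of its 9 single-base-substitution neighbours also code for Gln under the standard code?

Position 1: none → 0 synonymous.
Position 2: none → 0 synonymous.
Position 3: CAG → 1 synonymous.
Total: 0 + 0 + 1 = 1.

1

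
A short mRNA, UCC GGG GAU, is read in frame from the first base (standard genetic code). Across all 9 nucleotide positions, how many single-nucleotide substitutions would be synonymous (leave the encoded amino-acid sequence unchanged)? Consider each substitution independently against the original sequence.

Codon 1 (UCC, Ser): 3 synonymous substitutions.
Codon 2 (GGG, Gly): 3 synonymous substitutions.
Codon 3 (GAU, Asp): 1 synonymous substitution.
Total: 3 + 3 + 1 = 7.

7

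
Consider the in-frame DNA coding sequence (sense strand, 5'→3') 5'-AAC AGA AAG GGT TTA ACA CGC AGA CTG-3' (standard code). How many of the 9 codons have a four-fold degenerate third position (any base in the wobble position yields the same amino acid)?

Codon 1 AAC (Asn): third position 2-fold.
Codon 2 AGA (Arg): third position 2-fold.
Codon 3 AAG (Lys): third position 2-fold.
Codon 4 GGT (Gly): third position 4-fold.
Codon 5 TTA (Leu): third position 2-fold.
Codon 6 ACA (Thr): third position 4-fold.
Codon 7 CGC (Arg): third position 4-fold.
Codon 8 AGA (Arg): third position 2-fold.
Codon 9 CTG (Leu): third position 4-fold.
Four-fold degenerate third positions: 4.

4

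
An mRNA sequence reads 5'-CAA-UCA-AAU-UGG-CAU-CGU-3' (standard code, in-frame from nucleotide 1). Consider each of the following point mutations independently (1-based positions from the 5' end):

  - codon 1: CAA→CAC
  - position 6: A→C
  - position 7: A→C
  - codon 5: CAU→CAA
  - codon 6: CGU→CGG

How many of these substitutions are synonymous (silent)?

Codon 1: CAA (Gln) → CAC (His) — missense.
Codon 2: UCA (Ser) → UCC (Ser) — synonymous.
Codon 3: AAU (Asn) → CAU (His) — missense.
Codon 5: CAU (His) → CAA (Gln) — missense.
Codon 6: CGU (Arg) → CGG (Arg) — synonymous.
Synonymous: 2 of 5.

2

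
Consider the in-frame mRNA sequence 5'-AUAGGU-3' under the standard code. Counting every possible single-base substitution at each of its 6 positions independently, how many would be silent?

Codon 1 (AUA, Ile): 2 synonymous substitutions.
Codon 2 (GGU, Gly): 3 synonymous substitutions.
Total: 2 + 3 = 5.

5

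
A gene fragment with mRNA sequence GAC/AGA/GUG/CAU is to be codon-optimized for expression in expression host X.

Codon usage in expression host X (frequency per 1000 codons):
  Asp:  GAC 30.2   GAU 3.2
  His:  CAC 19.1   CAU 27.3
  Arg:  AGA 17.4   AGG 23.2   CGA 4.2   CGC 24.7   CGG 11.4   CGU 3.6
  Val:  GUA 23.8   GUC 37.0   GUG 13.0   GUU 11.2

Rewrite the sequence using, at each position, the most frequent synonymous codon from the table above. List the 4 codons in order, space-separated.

GAC CGC GUC CAU

Codon 1 (Asp): best is GAC at 30.2.
Codon 2 (Arg): best is CGC at 24.7.
Codon 3 (Val): best is GUC at 37.0.
Codon 4 (His): best is CAU at 27.3.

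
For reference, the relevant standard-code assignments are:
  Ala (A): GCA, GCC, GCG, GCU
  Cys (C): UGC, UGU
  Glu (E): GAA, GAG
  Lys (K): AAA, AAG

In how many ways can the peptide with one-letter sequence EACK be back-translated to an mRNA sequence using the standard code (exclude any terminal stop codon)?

Glu: 2 codons.
Ala: 4 codons.
Cys: 2 codons.
Lys: 2 codons.
2 × 4 × 2 × 2 = 32.

32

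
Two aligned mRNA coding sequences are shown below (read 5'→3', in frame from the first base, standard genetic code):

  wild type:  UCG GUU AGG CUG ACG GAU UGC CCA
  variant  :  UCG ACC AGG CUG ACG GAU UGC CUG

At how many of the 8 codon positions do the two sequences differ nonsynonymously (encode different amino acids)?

2

Codon 1: UCG Ser / UCG Ser — identical.
Codon 2: GUU Val / ACC Thr — nonsynonymous.
Codon 3: AGG Arg / AGG Arg — identical.
Codon 4: CUG Leu / CUG Leu — identical.
Codon 5: ACG Thr / ACG Thr — identical.
Codon 6: GAU Asp / GAU Asp — identical.
Codon 7: UGC Cys / UGC Cys — identical.
Codon 8: CCA Pro / CUG Leu — nonsynonymous.
Nonsynonymous differences: 2.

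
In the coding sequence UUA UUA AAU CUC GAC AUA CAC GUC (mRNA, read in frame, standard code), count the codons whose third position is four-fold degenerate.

Codon 1 UUA (Leu): third position 2-fold.
Codon 2 UUA (Leu): third position 2-fold.
Codon 3 AAU (Asn): third position 2-fold.
Codon 4 CUC (Leu): third position 4-fold.
Codon 5 GAC (Asp): third position 2-fold.
Codon 6 AUA (Ile): third position 3-fold.
Codon 7 CAC (His): third position 2-fold.
Codon 8 GUC (Val): third position 4-fold.
Four-fold degenerate third positions: 2.

2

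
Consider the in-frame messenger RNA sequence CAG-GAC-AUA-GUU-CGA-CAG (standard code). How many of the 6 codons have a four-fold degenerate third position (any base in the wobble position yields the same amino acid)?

Codon 1 CAG (Gln): third position 2-fold.
Codon 2 GAC (Asp): third position 2-fold.
Codon 3 AUA (Ile): third position 3-fold.
Codon 4 GUU (Val): third position 4-fold.
Codon 5 CGA (Arg): third position 4-fold.
Codon 6 CAG (Gln): third position 2-fold.
Four-fold degenerate third positions: 2.

2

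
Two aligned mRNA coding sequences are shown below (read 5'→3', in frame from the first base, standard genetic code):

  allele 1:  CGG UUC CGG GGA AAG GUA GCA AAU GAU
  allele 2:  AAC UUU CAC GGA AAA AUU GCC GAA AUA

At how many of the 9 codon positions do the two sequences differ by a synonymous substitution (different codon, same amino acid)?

Codon 1: CGG Arg / AAC Asn — nonsynonymous.
Codon 2: UUC Phe / UUU Phe — synonymous.
Codon 3: CGG Arg / CAC His — nonsynonymous.
Codon 4: GGA Gly / GGA Gly — identical.
Codon 5: AAG Lys / AAA Lys — synonymous.
Codon 6: GUA Val / AUU Ile — nonsynonymous.
Codon 7: GCA Ala / GCC Ala — synonymous.
Codon 8: AAU Asn / GAA Glu — nonsynonymous.
Codon 9: GAU Asp / AUA Ile — nonsynonymous.
Synonymous differences: 3.

3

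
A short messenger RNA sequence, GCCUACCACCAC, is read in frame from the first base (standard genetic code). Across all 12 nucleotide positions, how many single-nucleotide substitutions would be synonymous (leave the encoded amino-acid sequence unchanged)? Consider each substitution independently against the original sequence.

6

Codon 1 (GCC, Ala): 3 synonymous substitutions.
Codon 2 (UAC, Tyr): 1 synonymous substitution.
Codon 3 (CAC, His): 1 synonymous substitution.
Codon 4 (CAC, His): 1 synonymous substitution.
Total: 3 + 1 + 1 + 1 = 6.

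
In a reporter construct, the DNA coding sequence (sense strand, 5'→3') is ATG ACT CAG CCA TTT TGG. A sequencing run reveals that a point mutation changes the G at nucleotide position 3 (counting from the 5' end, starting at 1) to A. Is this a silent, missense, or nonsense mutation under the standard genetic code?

missense

Position 3 falls in codon 1: ATG → Met.
After the substitution the codon is ATA → Ile.
Met ≠ Ile, so this is a missense mutation.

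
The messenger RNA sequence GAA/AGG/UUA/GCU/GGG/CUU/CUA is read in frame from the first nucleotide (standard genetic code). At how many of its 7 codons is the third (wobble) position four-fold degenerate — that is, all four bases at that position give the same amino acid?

4

Codon 1 GAA (Glu): third position 2-fold.
Codon 2 AGG (Arg): third position 2-fold.
Codon 3 UUA (Leu): third position 2-fold.
Codon 4 GCU (Ala): third position 4-fold.
Codon 5 GGG (Gly): third position 4-fold.
Codon 6 CUU (Leu): third position 4-fold.
Codon 7 CUA (Leu): third position 4-fold.
Four-fold degenerate third positions: 4.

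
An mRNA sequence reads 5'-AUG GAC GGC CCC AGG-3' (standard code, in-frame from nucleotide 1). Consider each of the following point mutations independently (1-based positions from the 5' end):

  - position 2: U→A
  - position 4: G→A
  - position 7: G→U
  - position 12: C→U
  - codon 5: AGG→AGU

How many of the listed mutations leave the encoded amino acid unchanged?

Codon 1: AUG (Met) → AAG (Lys) — missense.
Codon 2: GAC (Asp) → AAC (Asn) — missense.
Codon 3: GGC (Gly) → UGC (Cys) — missense.
Codon 4: CCC (Pro) → CCU (Pro) — synonymous.
Codon 5: AGG (Arg) → AGU (Ser) — missense.
Synonymous: 1 of 5.

1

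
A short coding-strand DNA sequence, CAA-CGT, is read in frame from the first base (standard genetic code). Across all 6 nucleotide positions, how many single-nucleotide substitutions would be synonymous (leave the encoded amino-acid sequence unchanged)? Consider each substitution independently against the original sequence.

4

Codon 1 (CAA, Gln): 1 synonymous substitution.
Codon 2 (CGT, Arg): 3 synonymous substitutions.
Total: 1 + 3 = 4.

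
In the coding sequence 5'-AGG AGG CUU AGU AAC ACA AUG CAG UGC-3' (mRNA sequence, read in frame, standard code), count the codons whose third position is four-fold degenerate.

Codon 1 AGG (Arg): third position 2-fold.
Codon 2 AGG (Arg): third position 2-fold.
Codon 3 CUU (Leu): third position 4-fold.
Codon 4 AGU (Ser): third position 2-fold.
Codon 5 AAC (Asn): third position 2-fold.
Codon 6 ACA (Thr): third position 4-fold.
Codon 7 AUG (Met): third position 1-fold.
Codon 8 CAG (Gln): third position 2-fold.
Codon 9 UGC (Cys): third position 2-fold.
Four-fold degenerate third positions: 2.

2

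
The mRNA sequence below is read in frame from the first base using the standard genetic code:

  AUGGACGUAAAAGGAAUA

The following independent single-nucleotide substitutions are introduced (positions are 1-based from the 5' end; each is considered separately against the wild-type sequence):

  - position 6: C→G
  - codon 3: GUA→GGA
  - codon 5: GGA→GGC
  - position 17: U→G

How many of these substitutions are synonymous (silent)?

1

Codon 2: GAC (Asp) → GAG (Glu) — missense.
Codon 3: GUA (Val) → GGA (Gly) — missense.
Codon 5: GGA (Gly) → GGC (Gly) — synonymous.
Codon 6: AUA (Ile) → AGA (Arg) — missense.
Synonymous: 1 of 4.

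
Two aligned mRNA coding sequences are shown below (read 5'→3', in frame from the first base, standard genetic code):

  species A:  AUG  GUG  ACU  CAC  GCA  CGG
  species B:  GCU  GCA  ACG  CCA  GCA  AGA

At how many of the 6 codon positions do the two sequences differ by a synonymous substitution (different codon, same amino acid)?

2

Codon 1: AUG Met / GCU Ala — nonsynonymous.
Codon 2: GUG Val / GCA Ala — nonsynonymous.
Codon 3: ACU Thr / ACG Thr — synonymous.
Codon 4: CAC His / CCA Pro — nonsynonymous.
Codon 5: GCA Ala / GCA Ala — identical.
Codon 6: CGG Arg / AGA Arg — synonymous.
Synonymous differences: 2.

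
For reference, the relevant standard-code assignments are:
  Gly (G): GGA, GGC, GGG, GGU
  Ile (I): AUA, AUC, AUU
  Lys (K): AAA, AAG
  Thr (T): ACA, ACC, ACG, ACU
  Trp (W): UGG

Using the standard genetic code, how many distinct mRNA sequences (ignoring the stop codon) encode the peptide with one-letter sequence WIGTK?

Trp: 1 codon.
Ile: 3 codons.
Gly: 4 codons.
Thr: 4 codons.
Lys: 2 codons.
1 × 3 × 4 × 4 × 2 = 96.

96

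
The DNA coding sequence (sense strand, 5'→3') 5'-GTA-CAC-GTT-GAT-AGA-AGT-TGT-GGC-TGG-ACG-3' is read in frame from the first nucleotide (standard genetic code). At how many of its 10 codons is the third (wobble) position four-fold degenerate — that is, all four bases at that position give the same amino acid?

Codon 1 GTA (Val): third position 4-fold.
Codon 2 CAC (His): third position 2-fold.
Codon 3 GTT (Val): third position 4-fold.
Codon 4 GAT (Asp): third position 2-fold.
Codon 5 AGA (Arg): third position 2-fold.
Codon 6 AGT (Ser): third position 2-fold.
Codon 7 TGT (Cys): third position 2-fold.
Codon 8 GGC (Gly): third position 4-fold.
Codon 9 TGG (Trp): third position 1-fold.
Codon 10 ACG (Thr): third position 4-fold.
Four-fold degenerate third positions: 4.

4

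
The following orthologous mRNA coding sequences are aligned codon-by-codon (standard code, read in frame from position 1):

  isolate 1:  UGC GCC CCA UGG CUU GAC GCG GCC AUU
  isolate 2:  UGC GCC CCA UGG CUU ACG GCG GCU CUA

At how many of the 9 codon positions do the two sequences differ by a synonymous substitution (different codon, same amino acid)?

Codon 1: UGC Cys / UGC Cys — identical.
Codon 2: GCC Ala / GCC Ala — identical.
Codon 3: CCA Pro / CCA Pro — identical.
Codon 4: UGG Trp / UGG Trp — identical.
Codon 5: CUU Leu / CUU Leu — identical.
Codon 6: GAC Asp / ACG Thr — nonsynonymous.
Codon 7: GCG Ala / GCG Ala — identical.
Codon 8: GCC Ala / GCU Ala — synonymous.
Codon 9: AUU Ile / CUA Leu — nonsynonymous.
Synonymous differences: 1.

1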